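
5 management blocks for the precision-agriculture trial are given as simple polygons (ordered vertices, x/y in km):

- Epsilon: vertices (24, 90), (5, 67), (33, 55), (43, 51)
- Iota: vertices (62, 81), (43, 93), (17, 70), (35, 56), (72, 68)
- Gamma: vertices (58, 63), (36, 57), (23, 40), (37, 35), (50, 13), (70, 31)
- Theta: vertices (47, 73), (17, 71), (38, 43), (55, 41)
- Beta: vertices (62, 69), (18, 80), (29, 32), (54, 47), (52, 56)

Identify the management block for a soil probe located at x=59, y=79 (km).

Cast a ray rightward from (59, 79). For each polygon, the edges (by vertex number in listed order) whose endpoints lie on opposite sides of y = 79, where each meets that height, and whether that is right or left of the point:
Epsilon: 1–2 at x≈14.9 (left), 4–1 at x≈29.4 (left) → 0 crossings.
Iota: 2–3 at x≈27.2 (left), 5–1 at x≈63.5 (right) → 1 crossing.
Gamma: no edge straddles that height → 0 crossings.
Theta: no edge straddles that height → 0 crossings.
Beta: 1–2 at x≈22.0 (left), 2–3 at x≈18.2 (left) → 0 crossings.
Only Iota has an odd count, so the point is inside Iota.

Iota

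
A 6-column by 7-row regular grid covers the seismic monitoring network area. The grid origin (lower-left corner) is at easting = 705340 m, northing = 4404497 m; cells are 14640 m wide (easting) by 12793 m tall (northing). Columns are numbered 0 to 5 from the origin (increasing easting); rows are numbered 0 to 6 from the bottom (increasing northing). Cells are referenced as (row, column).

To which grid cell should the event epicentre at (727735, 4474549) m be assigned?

(5, 1)

Column index: ⌊(727735 − 705340) / 14640⌋ = ⌊1.530⌋ = 1
Row offset from origin: ⌊(4474549 − 4404497) / 12793⌋ = ⌊5.476⌋ = 5 → row 5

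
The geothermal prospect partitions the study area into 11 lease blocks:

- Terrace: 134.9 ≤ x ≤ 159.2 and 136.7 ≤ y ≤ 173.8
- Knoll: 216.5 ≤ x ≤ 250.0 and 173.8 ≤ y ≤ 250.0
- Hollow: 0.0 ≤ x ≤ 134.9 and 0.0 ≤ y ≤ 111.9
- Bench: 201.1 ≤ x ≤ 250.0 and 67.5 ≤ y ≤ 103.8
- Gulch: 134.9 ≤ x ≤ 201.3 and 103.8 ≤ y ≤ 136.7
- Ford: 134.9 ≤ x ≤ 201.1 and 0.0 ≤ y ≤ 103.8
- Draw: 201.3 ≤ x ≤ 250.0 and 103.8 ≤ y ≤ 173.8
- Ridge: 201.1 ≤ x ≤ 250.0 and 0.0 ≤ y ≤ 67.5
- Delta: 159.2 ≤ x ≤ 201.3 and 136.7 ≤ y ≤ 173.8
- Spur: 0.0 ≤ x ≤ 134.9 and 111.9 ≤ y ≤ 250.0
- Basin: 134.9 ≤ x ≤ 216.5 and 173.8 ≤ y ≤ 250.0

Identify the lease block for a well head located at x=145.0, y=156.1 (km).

Terrace

The point has x = 145.0 and y = 156.1.
Only Terrace satisfies 134.9 ≤ x ≤ 159.2 and 136.7 ≤ y ≤ 173.8.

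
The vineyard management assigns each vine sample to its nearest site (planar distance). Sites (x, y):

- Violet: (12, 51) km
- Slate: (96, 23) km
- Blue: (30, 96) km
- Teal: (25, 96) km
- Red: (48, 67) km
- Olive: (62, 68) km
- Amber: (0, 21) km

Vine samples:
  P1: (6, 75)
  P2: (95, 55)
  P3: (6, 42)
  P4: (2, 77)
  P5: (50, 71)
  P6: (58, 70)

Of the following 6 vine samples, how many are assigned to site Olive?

P1 → Violet
P2 → Slate
P3 → Violet
P4 → Violet
P5 → Red
P6 → Olive
1 of the 6 goes to Olive.

1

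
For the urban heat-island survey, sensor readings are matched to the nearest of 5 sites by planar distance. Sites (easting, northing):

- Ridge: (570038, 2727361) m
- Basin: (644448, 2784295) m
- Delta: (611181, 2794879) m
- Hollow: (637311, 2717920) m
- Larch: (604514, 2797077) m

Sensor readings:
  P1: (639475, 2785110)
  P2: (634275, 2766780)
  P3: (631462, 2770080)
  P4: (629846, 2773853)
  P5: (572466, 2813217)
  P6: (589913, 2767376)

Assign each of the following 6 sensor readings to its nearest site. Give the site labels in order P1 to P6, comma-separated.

P1 → Basin (d²=25394954.00)
P2 → Basin (d²=410265154.00)
P3 → Basin (d²=370702421.00)
P4 → Basin (d²=322253768.00)
P5 → Larch (d²=1287573904.00)
P6 → Larch (d²=1095338602.00)

Basin, Basin, Basin, Basin, Larch, Larch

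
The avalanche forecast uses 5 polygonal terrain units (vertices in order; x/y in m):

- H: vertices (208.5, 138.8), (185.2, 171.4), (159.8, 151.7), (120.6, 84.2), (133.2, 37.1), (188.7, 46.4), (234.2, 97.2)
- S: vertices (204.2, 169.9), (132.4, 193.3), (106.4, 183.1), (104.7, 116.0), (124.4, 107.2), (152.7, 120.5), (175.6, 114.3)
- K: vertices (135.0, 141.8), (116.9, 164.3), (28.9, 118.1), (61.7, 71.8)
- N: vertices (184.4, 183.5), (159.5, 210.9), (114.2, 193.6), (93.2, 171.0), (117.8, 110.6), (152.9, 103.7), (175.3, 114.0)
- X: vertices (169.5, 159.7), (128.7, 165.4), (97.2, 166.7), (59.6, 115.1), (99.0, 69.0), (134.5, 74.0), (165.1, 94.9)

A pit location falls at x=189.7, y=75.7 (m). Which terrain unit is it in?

Cast a ray rightward from (189.7, 75.7). For each polygon, the edges (by vertex number in listed order) whose endpoints lie on opposite sides of y = 75.7, where each meets that height, and whether that is right or left of the point:
H: 4–5 at x≈122.87 (left), 6–7 at x≈214.94 (right) → 1 crossing.
S: no edge straddles that height → 0 crossings.
K: 3–4 at x≈58.94 (left), 4–1 at x≈65.78 (left) → 0 crossings.
N: no edge straddles that height → 0 crossings.
X: 4–5 at x≈93.27 (left), 6–7 at x≈136.99 (left) → 0 crossings.
Only H has an odd count, so the point is inside H.

H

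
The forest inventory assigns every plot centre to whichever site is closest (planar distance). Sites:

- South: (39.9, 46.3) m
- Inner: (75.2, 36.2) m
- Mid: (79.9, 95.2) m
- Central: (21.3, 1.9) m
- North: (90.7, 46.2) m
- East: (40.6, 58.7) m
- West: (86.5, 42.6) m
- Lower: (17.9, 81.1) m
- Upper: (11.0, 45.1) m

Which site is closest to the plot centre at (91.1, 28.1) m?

Squared distances to each site:
South: 2952.680; Inner: 318.420; Mid: 4627.850; Central: 5558.480; North: 327.770; East: 3486.610; West: 231.410; Lower: 8167.240; Upper: 6705.010.
Minimum at West.

West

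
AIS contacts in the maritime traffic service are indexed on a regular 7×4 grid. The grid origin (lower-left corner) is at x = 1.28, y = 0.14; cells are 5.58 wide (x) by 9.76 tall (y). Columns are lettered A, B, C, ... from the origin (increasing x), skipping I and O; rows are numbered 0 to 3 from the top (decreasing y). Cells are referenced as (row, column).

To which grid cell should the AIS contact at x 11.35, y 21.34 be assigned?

Column index: ⌊(11.35 − 1.28) / 5.58⌋ = ⌊1.805⌋ = 1 → column B
Row offset from origin: ⌊(21.34 − 0.14) / 9.76⌋ = ⌊2.172⌋ = 2 → row 1 (counted from top)

(1, B)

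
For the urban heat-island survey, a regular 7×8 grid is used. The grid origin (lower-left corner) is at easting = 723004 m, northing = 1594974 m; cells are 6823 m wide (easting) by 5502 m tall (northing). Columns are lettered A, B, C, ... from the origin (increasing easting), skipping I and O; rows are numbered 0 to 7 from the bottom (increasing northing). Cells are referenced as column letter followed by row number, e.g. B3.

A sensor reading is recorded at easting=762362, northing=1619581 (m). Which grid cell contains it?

Column index: ⌊(762362 − 723004) / 6823⌋ = ⌊5.768⌋ = 5 → column F
Row offset from origin: ⌊(1619581 − 1594974) / 5502⌋ = ⌊4.472⌋ = 4 → row 4

F4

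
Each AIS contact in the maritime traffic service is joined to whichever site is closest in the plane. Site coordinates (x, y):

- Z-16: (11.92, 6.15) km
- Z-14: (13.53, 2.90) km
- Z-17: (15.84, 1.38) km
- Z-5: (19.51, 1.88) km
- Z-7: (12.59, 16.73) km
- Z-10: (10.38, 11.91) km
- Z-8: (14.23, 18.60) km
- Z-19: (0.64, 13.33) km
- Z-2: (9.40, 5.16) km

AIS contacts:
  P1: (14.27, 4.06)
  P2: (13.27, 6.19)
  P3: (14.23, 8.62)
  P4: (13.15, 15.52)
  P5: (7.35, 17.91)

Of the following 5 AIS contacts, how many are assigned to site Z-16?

P1 → Z-14
P2 → Z-16
P3 → Z-16
P4 → Z-7
P5 → Z-7
2 of the 5 go to Z-16.

2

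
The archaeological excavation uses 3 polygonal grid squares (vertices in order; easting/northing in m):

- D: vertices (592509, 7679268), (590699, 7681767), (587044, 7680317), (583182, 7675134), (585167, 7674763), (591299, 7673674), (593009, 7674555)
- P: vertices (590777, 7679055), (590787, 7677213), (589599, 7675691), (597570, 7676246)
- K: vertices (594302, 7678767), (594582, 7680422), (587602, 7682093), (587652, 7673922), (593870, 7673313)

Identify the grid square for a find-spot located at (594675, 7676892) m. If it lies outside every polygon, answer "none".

Cast a ray rightward from (594675, 7676892). For each polygon, the edges (by vertex number in listed order) whose endpoints lie on opposite sides of northing = 7676892, where each meets that height, and whether that is right or left of the point:
D: 3–4 at easting≈584491.9 (left), 7–1 at easting≈592761.1 (left) → 0 crossings.
P: 2–3 at easting≈590536.4 (left), 4–1 at easting≈596007.8 (right) → 1 crossing.
K: 3–4 at easting≈587633.8 (left), 5–1 at easting≈594153.5 (left) → 0 crossings.
Only P has an odd count, so the point is inside P.

P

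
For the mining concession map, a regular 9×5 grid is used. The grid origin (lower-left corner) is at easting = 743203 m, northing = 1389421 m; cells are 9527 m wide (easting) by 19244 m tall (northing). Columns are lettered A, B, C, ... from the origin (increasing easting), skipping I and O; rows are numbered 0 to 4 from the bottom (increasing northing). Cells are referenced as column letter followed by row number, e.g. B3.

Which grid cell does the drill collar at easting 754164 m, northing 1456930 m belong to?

B3

Column index: ⌊(754164 − 743203) / 9527⌋ = ⌊1.151⌋ = 1 → column B
Row offset from origin: ⌊(1456930 − 1389421) / 19244⌋ = ⌊3.508⌋ = 3 → row 3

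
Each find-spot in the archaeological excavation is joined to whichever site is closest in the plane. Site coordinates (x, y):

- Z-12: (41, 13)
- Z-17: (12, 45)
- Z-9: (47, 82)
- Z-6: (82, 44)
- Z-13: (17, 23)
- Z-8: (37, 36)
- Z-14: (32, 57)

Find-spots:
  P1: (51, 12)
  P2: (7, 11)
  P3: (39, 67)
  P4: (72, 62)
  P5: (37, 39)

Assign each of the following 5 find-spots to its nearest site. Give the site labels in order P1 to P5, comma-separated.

Z-12, Z-13, Z-14, Z-6, Z-8

P1 → Z-12 (d²=101.00)
P2 → Z-13 (d²=244.00)
P3 → Z-14 (d²=149.00)
P4 → Z-6 (d²=424.00)
P5 → Z-8 (d²=9.00)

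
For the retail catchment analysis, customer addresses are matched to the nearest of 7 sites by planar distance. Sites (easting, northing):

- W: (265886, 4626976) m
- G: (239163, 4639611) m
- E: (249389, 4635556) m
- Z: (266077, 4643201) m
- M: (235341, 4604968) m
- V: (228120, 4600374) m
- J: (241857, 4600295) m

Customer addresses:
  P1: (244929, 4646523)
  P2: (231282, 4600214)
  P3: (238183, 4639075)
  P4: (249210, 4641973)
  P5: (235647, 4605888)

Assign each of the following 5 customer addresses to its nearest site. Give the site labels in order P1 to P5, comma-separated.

P1 → G (d²=81022500.00)
P2 → V (d²=10023844.00)
P3 → G (d²=1247696.00)
P4 → E (d²=41209930.00)
P5 → M (d²=940036.00)

G, V, G, E, M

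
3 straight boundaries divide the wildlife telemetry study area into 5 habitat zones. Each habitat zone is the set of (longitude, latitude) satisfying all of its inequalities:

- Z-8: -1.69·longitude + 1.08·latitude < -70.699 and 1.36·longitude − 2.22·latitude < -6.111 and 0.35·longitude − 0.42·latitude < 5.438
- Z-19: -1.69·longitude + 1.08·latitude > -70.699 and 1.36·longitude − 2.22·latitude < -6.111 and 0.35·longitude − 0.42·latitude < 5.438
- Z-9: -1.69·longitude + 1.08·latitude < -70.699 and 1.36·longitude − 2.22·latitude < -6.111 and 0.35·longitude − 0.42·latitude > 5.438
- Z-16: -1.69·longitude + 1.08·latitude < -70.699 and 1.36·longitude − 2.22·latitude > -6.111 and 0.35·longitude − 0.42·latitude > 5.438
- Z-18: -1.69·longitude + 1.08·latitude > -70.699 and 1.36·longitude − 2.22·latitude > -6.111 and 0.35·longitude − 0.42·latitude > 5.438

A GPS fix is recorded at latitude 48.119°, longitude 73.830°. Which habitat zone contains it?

-1.69·73.830 + 1.08·48.119 = -72.804, which is < -70.699
1.36·73.830 − 2.22·48.119 = -6.415, which is < -6.111
0.35·73.830 − 0.42·48.119 = 5.631, which is > 5.438
This sign pattern matches Z-9.

Z-9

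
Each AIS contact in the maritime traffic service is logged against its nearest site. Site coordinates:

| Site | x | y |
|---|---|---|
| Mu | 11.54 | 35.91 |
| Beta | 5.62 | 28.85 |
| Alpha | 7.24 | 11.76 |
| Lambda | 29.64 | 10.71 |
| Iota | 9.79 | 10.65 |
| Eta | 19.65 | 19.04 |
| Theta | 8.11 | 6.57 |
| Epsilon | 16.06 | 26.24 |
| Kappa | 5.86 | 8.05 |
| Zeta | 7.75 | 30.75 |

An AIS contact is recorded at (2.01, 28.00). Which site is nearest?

Squared distances to each site:
Mu: 153.389; Beta: 13.755; Alpha: 291.091; Lambda: 1062.361; Iota: 361.551; Eta: 391.451; Theta: 496.455; Epsilon: 200.500; Kappa: 412.825; Zeta: 40.510.
Minimum at Beta.

Beta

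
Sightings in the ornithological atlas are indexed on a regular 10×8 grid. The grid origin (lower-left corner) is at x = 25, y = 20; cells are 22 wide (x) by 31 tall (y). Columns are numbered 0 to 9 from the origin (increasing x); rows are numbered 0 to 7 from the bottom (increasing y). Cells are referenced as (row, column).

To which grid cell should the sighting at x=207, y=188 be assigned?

Column index: ⌊(207 − 25) / 22⌋ = ⌊8.273⌋ = 8
Row offset from origin: ⌊(188 − 20) / 31⌋ = ⌊5.419⌋ = 5 → row 5

(5, 8)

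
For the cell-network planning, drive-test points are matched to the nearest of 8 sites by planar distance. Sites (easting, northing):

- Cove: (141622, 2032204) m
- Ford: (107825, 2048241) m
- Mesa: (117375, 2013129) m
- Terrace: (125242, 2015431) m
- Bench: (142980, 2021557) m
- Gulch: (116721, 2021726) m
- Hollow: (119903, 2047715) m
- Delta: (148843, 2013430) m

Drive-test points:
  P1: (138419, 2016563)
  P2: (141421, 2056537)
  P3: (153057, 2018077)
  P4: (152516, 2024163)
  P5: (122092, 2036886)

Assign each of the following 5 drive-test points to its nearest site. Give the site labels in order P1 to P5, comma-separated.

P1 → Bench (d²=45742757.00)
P2 → Hollow (d²=540852008.00)
P3 → Delta (d²=39352405.00)
P4 → Bench (d²=97726532.00)
P5 → Hollow (d²=122058962.00)

Bench, Hollow, Delta, Bench, Hollow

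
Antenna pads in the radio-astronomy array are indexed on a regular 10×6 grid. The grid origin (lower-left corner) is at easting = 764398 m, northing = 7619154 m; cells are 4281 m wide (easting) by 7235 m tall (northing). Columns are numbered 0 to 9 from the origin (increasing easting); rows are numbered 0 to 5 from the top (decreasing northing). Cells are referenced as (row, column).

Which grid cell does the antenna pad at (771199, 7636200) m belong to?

Column index: ⌊(771199 − 764398) / 4281⌋ = ⌊1.589⌋ = 1
Row offset from origin: ⌊(7636200 − 7619154) / 7235⌋ = ⌊2.356⌋ = 2 → row 3 (counted from top)

(3, 1)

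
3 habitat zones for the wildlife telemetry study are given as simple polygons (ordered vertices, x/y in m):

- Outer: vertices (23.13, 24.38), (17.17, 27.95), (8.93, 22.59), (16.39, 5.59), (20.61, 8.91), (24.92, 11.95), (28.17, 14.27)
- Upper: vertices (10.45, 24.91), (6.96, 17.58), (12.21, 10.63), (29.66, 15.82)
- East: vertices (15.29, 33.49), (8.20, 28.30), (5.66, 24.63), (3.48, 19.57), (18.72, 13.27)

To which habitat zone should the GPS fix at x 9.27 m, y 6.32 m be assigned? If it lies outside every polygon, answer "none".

none

Cast a ray rightward from (9.27, 6.32). For each polygon, the edges (by vertex number in listed order) whose endpoints lie on opposite sides of y = 6.32, where each meets that height, and whether that is right or left of the point:
Outer: 3–4 at x≈16.070 (right), 4–5 at x≈17.318 (right) → 2 crossings.
Upper: no edge straddles that height → 0 crossings.
East: no edge straddles that height → 0 crossings.
All counts are even, so the point lies outside every listed polygon.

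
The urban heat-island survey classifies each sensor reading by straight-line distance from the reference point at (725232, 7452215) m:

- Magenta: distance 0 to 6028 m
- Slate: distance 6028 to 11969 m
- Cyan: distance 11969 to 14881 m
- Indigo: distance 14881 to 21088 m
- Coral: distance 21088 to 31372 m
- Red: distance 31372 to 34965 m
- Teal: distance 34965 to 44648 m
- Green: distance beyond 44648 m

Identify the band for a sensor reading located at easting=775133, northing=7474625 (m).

Distance = √((775133−725232)² + (7474625−7452215)²) = √(2490109801.000 + 502208100.000) = 54702.083 m.
44648 ≤ 54702.083 < ∞ → Green.

Green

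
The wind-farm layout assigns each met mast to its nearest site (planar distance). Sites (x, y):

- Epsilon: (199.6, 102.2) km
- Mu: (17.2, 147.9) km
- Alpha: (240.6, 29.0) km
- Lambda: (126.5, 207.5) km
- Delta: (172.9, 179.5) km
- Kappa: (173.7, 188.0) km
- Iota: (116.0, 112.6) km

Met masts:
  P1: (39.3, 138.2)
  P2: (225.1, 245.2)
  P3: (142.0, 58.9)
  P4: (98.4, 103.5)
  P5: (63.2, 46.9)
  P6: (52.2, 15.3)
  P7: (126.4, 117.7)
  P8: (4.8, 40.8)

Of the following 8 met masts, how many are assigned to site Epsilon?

0

P1 → Mu
P2 → Kappa
P3 → Iota
P4 → Iota
P5 → Iota
P6 → Iota
P7 → Iota
P8 → Mu
0 of the 8 go to Epsilon.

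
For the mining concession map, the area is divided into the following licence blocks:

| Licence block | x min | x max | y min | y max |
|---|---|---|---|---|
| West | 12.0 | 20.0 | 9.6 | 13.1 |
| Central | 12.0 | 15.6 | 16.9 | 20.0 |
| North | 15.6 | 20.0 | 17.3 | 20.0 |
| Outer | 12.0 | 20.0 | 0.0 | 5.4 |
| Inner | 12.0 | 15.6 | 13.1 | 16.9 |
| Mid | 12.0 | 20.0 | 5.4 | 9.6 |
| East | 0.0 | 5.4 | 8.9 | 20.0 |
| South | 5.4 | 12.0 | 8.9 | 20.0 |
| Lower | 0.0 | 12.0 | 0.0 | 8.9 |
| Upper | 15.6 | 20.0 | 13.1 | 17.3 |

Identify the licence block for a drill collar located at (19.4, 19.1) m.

The point has x = 19.4 and y = 19.1.
Only North satisfies 15.6 ≤ x ≤ 20.0 and 17.3 ≤ y ≤ 20.0.

North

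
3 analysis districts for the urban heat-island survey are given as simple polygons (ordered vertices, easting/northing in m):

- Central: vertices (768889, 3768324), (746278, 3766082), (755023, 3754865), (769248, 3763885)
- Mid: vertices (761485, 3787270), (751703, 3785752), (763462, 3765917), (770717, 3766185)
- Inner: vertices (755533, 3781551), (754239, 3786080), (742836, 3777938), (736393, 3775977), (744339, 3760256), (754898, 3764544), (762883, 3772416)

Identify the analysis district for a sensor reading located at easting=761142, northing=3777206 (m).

Cast a ray rightward from (761142, 3777206). For each polygon, the edges (by vertex number in listed order) whose endpoints lie on opposite sides of northing = 3777206, where each meets that height, and whether that is right or left of the point:
Central: no edge straddles that height → 0 crossings.
Mid: 2–3 at easting≈756769.4 (left), 4–1 at easting≈765891.5 (right) → 1 crossing.
Inner: 3–4 at easting≈740431.0 (left), 7–1 at easting≈759029.0 (left) → 0 crossings.
Only Mid has an odd count, so the point is inside Mid.

Mid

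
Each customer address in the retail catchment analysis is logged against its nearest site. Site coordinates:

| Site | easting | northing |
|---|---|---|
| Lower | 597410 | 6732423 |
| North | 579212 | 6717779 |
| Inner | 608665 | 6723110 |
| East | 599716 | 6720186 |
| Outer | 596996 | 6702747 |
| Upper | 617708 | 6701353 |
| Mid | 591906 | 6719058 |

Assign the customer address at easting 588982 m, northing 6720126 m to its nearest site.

Mid

Squared distances to each site:
Lower: 222247393.000; North: 100961309.000; Inner: 396324745.000; East: 115222356.000; Outer: 366253837.000; Upper: 1177608605.000; Mid: 9690400.000.
Minimum at Mid.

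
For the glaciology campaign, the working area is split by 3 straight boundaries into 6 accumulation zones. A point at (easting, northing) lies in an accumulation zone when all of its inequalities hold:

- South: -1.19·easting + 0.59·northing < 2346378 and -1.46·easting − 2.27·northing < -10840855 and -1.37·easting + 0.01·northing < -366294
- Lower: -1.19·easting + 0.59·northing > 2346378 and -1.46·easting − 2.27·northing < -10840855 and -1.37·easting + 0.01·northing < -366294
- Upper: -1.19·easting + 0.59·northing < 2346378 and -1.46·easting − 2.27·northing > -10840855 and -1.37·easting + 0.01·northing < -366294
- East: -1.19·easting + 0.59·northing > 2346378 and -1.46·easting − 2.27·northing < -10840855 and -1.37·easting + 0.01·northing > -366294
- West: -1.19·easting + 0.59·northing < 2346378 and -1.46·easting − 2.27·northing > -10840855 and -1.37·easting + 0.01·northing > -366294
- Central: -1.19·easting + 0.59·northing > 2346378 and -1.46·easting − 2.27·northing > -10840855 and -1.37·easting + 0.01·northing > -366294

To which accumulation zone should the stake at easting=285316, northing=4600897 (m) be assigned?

East

-1.19·285316 + 0.59·4600897 = 2375003.190, which is > 2346378
-1.46·285316 − 2.27·4600897 = -10860597.550, which is < -10840855
-1.37·285316 + 0.01·4600897 = -344873.950, which is > -366294
This sign pattern matches East.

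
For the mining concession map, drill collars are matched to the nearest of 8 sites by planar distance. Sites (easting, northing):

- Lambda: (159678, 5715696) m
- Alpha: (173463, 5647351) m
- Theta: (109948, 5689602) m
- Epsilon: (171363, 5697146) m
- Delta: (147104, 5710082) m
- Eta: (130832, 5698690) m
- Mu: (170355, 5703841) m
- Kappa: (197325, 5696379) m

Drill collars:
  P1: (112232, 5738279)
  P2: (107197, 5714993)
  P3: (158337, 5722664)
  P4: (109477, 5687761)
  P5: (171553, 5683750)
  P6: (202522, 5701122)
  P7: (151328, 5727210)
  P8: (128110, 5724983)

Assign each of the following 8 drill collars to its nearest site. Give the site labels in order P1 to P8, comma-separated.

Eta, Theta, Lambda, Theta, Epsilon, Kappa, Lambda, Delta

P1 → Eta (d²=1913248921.00)
P2 → Theta (d²=652270882.00)
P3 → Lambda (d²=50351305.00)
P4 → Theta (d²=3611122.00)
P5 → Epsilon (d²=179488916.00)
P6 → Kappa (d²=49504858.00)
P7 → Lambda (d²=202294696.00)
P8 → Delta (d²=582811837.00)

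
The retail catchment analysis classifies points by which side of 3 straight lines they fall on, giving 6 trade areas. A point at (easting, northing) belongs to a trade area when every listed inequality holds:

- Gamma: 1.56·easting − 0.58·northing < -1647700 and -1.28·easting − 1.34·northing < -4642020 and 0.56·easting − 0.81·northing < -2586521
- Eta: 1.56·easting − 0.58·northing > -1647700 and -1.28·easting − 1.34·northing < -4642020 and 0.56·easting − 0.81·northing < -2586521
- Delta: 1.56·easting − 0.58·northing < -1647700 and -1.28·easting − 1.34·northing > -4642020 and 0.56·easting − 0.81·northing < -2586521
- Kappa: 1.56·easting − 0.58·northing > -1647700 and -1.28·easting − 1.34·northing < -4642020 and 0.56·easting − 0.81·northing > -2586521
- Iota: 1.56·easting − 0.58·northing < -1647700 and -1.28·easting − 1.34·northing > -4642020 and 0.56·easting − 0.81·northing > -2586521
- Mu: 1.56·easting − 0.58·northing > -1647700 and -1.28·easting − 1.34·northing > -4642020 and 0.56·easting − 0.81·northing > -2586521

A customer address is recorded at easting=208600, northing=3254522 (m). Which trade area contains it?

Mu

1.56·208600 − 0.58·3254522 = -1562206.760, which is > -1647700
-1.28·208600 − 1.34·3254522 = -4628067.480, which is > -4642020
0.56·208600 − 0.81·3254522 = -2519346.820, which is > -2586521
This sign pattern matches Mu.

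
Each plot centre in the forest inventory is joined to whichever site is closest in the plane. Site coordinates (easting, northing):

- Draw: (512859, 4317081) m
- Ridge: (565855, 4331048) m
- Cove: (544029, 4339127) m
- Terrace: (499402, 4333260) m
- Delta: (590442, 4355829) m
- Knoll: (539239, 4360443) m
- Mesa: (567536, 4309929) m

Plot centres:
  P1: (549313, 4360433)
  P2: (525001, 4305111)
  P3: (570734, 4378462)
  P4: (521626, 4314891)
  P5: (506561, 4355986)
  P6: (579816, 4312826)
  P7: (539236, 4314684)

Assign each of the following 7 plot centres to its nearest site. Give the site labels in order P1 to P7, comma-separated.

Knoll, Draw, Delta, Draw, Terrace, Mesa, Cove

P1 → Knoll (d²=101485576.00)
P2 → Draw (d²=290709064.00)
P3 → Delta (d²=900657953.00)
P4 → Draw (d²=81656389.00)
P5 → Terrace (d²=567722357.00)
P6 → Mesa (d²=159191009.00)
P7 → Cove (d²=620433098.00)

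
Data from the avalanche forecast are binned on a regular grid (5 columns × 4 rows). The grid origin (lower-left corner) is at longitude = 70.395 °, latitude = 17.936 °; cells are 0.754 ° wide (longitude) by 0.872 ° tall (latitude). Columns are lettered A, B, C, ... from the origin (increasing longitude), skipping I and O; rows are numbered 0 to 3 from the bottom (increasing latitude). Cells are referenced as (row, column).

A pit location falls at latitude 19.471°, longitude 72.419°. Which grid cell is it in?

(1, C)

Column index: ⌊(72.419 − 70.395) / 0.754⌋ = ⌊2.684⌋ = 2 → column C
Row offset from origin: ⌊(19.471 − 17.936) / 0.872⌋ = ⌊1.760⌋ = 1 → row 1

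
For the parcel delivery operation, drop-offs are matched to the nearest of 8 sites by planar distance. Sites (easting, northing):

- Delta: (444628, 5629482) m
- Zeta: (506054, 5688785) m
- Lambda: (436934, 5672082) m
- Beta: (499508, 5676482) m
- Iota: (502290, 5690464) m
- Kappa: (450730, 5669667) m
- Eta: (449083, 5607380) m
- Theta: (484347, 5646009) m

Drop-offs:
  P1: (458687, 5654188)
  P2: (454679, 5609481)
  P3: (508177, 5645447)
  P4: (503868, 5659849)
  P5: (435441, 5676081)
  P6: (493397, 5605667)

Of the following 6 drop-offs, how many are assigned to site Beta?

P1 → Kappa
P2 → Eta
P3 → Theta
P4 → Beta
P5 → Lambda
P6 → Theta
1 of the 6 goes to Beta.

1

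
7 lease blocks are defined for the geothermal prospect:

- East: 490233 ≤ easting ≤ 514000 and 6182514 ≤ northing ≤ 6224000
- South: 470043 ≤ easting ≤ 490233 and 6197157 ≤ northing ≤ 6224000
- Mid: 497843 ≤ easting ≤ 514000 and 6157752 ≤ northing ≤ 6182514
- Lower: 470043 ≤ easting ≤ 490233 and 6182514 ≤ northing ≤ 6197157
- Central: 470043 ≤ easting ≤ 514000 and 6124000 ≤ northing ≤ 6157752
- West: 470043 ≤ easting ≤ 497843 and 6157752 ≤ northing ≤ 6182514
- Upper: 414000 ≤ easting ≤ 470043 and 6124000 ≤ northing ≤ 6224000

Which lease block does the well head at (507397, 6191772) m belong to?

The point has easting = 507397 and northing = 6191772.
Only East satisfies 490233 ≤ easting ≤ 514000 and 6182514 ≤ northing ≤ 6224000.

East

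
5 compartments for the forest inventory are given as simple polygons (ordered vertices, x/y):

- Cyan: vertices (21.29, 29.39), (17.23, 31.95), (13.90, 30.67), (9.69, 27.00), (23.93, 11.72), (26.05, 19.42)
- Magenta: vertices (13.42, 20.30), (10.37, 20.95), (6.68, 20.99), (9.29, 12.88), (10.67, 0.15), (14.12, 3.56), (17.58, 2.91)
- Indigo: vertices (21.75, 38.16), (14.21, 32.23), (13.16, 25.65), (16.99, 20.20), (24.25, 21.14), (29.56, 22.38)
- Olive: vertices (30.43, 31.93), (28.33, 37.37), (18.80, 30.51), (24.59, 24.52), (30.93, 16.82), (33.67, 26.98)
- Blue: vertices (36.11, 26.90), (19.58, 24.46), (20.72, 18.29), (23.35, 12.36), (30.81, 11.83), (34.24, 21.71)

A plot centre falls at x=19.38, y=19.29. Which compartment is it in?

Cast a ray rightward from (19.38, 19.29). For each polygon, the edges (by vertex number in listed order) whose endpoints lie on opposite sides of y = 19.29, where each meets that height, and whether that is right or left of the point:
Cyan: 4–5 at x≈16.875 (left), 5–6 at x≈26.014 (right) → 1 crossing.
Magenta: 3–4 at x≈7.227 (left), 7–1 at x≈13.662 (left) → 0 crossings.
Indigo: no edge straddles that height → 0 crossings.
Olive: 4–5 at x≈28.896 (right), 5–6 at x≈31.596 (right) → 2 crossings.
Blue: 2–3 at x≈20.535 (right), 5–6 at x≈33.400 (right) → 2 crossings.
Only Cyan has an odd count, so the point is inside Cyan.

Cyan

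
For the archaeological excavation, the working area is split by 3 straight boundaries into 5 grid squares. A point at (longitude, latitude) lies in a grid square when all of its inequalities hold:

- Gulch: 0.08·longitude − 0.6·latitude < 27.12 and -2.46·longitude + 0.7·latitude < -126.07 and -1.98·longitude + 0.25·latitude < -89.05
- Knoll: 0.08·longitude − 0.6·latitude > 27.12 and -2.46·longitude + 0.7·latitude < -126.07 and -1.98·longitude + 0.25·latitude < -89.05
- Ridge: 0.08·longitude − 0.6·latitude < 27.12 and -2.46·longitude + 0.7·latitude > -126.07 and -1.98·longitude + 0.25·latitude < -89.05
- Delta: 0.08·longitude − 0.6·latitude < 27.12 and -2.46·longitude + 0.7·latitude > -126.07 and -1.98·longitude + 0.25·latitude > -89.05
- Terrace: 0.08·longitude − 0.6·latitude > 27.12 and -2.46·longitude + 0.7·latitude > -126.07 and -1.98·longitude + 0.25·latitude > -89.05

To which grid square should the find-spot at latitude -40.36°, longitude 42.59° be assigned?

Knoll

0.08·42.59 − 0.6·-40.36 = 27.623, which is > 27.12
-2.46·42.59 + 0.7·-40.36 = -133.023, which is < -126.07
-1.98·42.59 + 0.25·-40.36 = -94.418, which is < -89.05
This sign pattern matches Knoll.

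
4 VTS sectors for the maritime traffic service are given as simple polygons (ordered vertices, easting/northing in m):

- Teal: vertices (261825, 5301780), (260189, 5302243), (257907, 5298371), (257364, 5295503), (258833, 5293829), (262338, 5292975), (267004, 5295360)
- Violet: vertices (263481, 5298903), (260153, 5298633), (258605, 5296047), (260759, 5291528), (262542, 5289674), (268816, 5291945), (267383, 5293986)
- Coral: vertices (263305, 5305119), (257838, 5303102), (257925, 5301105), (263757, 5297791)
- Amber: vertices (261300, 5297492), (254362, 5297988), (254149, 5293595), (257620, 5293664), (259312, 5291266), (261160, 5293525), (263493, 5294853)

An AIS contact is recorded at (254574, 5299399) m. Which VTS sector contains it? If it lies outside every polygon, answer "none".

none

Cast a ray rightward from (254574, 5299399). For each polygon, the edges (by vertex number in listed order) whose endpoints lie on opposite sides of northing = 5299399, where each meets that height, and whether that is right or left of the point:
Teal: 2–3 at easting≈258512.9 (right), 7–1 at easting≈263745.7 (right) → 2 crossings.
Violet: no edge straddles that height → 0 crossings.
Coral: 3–4 at easting≈260927.2 (right), 4–1 at easting≈263657.8 (right) → 2 crossings.
Amber: no edge straddles that height → 0 crossings.
All counts are even, so the point lies outside every listed polygon.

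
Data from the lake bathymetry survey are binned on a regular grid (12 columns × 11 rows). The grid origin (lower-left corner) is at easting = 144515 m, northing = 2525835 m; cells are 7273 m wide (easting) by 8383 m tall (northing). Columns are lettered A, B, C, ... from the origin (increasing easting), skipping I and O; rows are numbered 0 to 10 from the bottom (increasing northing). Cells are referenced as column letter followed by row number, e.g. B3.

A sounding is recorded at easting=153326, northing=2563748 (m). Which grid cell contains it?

Column index: ⌊(153326 − 144515) / 7273⌋ = ⌊1.211⌋ = 1 → column B
Row offset from origin: ⌊(2563748 − 2525835) / 8383⌋ = ⌊4.523⌋ = 4 → row 4

B4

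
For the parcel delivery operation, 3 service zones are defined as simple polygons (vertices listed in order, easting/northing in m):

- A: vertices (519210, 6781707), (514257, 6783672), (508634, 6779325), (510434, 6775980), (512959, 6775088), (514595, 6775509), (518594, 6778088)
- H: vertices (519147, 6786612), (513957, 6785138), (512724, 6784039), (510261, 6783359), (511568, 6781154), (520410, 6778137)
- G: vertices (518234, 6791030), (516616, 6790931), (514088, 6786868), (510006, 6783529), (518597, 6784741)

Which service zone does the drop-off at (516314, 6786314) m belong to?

Cast a ray rightward from (516314, 6786314). For each polygon, the edges (by vertex number in listed order) whose endpoints lie on opposite sides of northing = 6786314, where each meets that height, and whether that is right or left of the point:
A: no edge straddles that height → 0 crossings.
H: 1–2 at easting≈518097.7 (right), 6–1 at easting≈519191.4 (right) → 2 crossings.
G: 3–4 at easting≈513410.7 (left), 5–1 at easting≈518506.2 (right) → 1 crossing.
Only G has an odd count, so the point is inside G.

G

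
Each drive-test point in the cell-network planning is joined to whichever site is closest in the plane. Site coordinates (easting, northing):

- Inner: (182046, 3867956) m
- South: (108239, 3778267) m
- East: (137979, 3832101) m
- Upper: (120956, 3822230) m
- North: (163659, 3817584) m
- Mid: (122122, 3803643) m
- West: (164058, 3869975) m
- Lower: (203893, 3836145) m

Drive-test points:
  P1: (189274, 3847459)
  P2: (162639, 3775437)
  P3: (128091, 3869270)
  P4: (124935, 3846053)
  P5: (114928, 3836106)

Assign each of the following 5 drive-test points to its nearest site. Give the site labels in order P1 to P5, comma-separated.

Lower, North, West, East, Upper

P1 → Lower (d²=341721757.00)
P2 → North (d²=1777410009.00)
P3 → West (d²=1294122114.00)
P4 → East (d²=364804240.00)
P5 → Upper (d²=228880160.00)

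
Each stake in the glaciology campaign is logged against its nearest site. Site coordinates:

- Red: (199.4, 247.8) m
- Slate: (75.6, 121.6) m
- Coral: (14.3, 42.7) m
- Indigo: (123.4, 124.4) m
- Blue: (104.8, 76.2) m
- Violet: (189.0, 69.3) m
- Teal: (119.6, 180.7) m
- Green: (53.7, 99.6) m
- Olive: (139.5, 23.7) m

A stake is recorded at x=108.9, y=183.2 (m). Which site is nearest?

Squared distances to each site:
Red: 12363.410; Slate: 4903.450; Coral: 28689.410; Indigo: 3667.690; Blue: 11465.810; Violet: 19389.220; Teal: 120.740; Green: 10036.000; Olive: 26376.610.
Minimum at Teal.

Teal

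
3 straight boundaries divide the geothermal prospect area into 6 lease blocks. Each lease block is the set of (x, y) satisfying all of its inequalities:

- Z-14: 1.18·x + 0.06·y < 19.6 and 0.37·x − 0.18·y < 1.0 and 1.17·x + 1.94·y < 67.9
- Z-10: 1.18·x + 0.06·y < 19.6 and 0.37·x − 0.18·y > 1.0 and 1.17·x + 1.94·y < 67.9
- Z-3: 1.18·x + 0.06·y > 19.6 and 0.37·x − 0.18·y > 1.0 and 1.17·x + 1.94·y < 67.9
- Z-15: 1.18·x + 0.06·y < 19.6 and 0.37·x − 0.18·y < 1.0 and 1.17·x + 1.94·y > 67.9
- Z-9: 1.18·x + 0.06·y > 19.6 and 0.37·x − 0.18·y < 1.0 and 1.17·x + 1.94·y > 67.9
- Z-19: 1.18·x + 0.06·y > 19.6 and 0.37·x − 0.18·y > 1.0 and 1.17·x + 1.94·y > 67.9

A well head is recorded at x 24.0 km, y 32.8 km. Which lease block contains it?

1.18·24.0 + 0.06·32.8 = 30.288, which is > 19.6
0.37·24.0 − 0.18·32.8 = 2.976, which is > 1.0
1.17·24.0 + 1.94·32.8 = 91.712, which is > 67.9
This sign pattern matches Z-19.

Z-19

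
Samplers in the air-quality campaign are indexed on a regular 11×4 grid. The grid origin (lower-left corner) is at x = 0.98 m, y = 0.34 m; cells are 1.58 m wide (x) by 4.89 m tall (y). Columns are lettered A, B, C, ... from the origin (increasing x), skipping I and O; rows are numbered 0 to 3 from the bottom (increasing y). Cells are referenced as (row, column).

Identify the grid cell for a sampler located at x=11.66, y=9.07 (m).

(1, G)

Column index: ⌊(11.66 − 0.98) / 1.58⌋ = ⌊6.759⌋ = 6 → column G
Row offset from origin: ⌊(9.07 − 0.34) / 4.89⌋ = ⌊1.785⌋ = 1 → row 1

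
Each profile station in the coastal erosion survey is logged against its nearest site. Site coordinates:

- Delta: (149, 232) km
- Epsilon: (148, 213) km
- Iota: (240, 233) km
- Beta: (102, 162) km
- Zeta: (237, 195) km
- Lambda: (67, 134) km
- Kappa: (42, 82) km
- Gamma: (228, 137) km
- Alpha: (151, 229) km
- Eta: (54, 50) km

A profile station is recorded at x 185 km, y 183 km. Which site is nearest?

Epsilon

Squared distances to each site:
Delta: 3697.000; Epsilon: 2269.000; Iota: 5525.000; Beta: 7330.000; Zeta: 2848.000; Lambda: 16325.000; Kappa: 30650.000; Gamma: 3965.000; Alpha: 3272.000; Eta: 34850.000.
Minimum at Epsilon.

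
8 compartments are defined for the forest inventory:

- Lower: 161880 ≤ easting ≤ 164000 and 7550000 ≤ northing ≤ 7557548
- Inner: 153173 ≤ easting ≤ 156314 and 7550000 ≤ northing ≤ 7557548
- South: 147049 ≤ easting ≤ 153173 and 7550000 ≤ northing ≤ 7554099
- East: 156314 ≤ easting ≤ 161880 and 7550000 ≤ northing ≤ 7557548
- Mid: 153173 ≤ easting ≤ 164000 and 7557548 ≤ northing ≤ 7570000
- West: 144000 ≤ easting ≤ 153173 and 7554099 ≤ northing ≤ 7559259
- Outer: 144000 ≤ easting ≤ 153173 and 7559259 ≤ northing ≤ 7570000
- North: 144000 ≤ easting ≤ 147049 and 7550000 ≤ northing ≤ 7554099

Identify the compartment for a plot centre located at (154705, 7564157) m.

The point has easting = 154705 and northing = 7564157.
Only Mid satisfies 153173 ≤ easting ≤ 164000 and 7557548 ≤ northing ≤ 7570000.

Mid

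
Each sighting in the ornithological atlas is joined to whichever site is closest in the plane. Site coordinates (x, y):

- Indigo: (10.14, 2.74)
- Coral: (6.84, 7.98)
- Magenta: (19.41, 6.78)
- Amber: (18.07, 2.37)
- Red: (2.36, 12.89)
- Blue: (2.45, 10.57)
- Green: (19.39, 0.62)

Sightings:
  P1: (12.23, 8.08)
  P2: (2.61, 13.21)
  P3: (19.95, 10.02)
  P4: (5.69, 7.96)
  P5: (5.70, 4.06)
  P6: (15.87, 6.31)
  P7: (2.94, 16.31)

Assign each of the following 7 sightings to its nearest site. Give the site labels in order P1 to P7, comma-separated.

Coral, Red, Magenta, Coral, Coral, Magenta, Red

P1 → Coral (d²=29.06)
P2 → Red (d²=0.16)
P3 → Magenta (d²=10.79)
P4 → Coral (d²=1.32)
P5 → Coral (d²=16.67)
P6 → Magenta (d²=12.75)
P7 → Red (d²=12.03)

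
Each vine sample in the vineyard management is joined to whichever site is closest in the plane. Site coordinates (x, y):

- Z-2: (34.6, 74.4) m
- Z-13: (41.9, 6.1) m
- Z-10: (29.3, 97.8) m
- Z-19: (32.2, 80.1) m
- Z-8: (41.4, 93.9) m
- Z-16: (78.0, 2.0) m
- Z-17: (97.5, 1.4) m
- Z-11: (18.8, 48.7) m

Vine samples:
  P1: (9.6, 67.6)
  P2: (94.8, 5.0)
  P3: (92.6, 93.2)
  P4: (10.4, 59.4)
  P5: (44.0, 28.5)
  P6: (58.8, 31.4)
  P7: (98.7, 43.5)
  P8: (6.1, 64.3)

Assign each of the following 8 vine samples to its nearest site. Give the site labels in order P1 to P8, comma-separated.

P1 → Z-11 (d²=441.85)
P2 → Z-17 (d²=20.25)
P3 → Z-8 (d²=2621.93)
P4 → Z-11 (d²=185.05)
P5 → Z-13 (d²=506.17)
P6 → Z-13 (d²=925.70)
P7 → Z-17 (d²=1773.85)
P8 → Z-11 (d²=404.65)

Z-11, Z-17, Z-8, Z-11, Z-13, Z-13, Z-17, Z-11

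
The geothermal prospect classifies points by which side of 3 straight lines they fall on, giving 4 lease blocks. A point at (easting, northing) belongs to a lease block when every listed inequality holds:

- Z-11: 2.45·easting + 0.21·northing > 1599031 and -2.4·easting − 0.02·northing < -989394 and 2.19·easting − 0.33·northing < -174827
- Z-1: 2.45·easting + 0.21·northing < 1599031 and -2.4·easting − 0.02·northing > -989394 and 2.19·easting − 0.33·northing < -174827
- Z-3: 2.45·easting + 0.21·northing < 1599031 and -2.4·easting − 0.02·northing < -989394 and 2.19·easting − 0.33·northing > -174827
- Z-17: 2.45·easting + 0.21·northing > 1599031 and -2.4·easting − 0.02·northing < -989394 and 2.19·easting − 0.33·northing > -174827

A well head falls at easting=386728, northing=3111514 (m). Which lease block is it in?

Z-11

2.45·386728 + 0.21·3111514 = 1600901.540, which is > 1599031
-2.4·386728 − 0.02·3111514 = -990377.480, which is < -989394
2.19·386728 − 0.33·3111514 = -179865.300, which is < -174827
This sign pattern matches Z-11.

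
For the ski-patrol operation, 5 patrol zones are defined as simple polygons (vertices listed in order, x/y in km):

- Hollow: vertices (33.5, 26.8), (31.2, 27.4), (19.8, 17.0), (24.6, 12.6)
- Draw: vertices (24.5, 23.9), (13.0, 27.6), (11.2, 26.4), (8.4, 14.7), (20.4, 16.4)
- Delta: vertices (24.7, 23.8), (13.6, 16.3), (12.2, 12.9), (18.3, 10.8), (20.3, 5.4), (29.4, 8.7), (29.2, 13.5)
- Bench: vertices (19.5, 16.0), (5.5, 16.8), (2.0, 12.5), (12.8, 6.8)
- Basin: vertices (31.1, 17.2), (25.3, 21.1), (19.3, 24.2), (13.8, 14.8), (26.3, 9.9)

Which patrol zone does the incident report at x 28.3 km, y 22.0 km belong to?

Cast a ray rightward from (28.3, 22.0). For each polygon, the edges (by vertex number in listed order) whose endpoints lie on opposite sides of y = 22.0, where each meets that height, and whether that is right or left of the point:
Hollow: 2–3 at x≈25.28 (left), 4–1 at x≈30.49 (right) → 1 crossing.
Draw: 3–4 at x≈10.15 (left), 5–1 at x≈23.46 (left) → 0 crossings.
Delta: 1–2 at x≈22.04 (left), 7–1 at x≈25.49 (left) → 0 crossings.
Bench: no edge straddles that height → 0 crossings.
Basin: 2–3 at x≈23.56 (left), 3–4 at x≈18.01 (left) → 0 crossings.
Only Hollow has an odd count, so the point is inside Hollow.

Hollow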